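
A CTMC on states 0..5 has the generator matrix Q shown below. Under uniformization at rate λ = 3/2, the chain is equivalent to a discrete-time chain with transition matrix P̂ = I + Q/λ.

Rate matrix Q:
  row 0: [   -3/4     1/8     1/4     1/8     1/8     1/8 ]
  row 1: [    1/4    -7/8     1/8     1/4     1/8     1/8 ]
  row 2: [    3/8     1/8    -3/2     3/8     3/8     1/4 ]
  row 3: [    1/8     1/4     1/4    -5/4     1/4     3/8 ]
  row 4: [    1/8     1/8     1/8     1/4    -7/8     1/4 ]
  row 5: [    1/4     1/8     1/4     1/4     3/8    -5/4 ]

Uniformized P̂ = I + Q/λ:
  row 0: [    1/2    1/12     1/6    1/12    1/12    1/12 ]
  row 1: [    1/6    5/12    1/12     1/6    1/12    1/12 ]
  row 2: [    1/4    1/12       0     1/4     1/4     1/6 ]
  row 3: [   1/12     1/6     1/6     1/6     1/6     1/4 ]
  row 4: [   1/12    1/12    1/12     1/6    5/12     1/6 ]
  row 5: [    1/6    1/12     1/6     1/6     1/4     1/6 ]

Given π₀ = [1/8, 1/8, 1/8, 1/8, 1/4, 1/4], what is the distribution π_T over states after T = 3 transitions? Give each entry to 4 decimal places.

π = [0.2127, 0.1442, 0.1169, 0.1593, 0.2158, 0.1511]

t=0: π = [0.1250, 0.1250, 0.1250, 0.1250, 0.2500, 0.2500]
t=1: π = [0.1875, 0.1354, 0.1146, 0.1667, 0.2396, 0.1563]
t=2: π = [0.2049, 0.1424, 0.1163, 0.1606, 0.2222, 0.1536]
t=3: π = [0.2127, 0.1442, 0.1169, 0.1593, 0.2158, 0.1511]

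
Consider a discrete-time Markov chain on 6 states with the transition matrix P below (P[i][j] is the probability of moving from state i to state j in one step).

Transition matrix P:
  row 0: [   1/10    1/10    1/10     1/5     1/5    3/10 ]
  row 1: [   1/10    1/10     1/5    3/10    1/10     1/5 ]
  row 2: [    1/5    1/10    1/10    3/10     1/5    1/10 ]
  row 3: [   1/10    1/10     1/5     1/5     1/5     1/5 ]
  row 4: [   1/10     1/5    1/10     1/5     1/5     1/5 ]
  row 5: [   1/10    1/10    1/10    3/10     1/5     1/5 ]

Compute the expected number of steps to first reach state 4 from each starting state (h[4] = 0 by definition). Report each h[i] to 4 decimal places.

h = [5.2632, 5.7895, 5.2632, 5.2632, 0.0000, 5.2632]

First-step conditioning: h[4] = 0; for i ≠ 4, h[i] = 1 + Σ_k P[i][k]·h[k].
  h[0] = 1 + 1/10·h[0] + 1/10·h[1] + 1/10·h[2] + 1/5·h[3] + 3/10·h[5]
  h[1] = 1 + 1/10·h[0] + 1/10·h[1] + 1/5·h[2] + 3/10·h[3] + 1/5·h[5]
  h[2] = 1 + 1/5·h[0] + 1/10·h[1] + 1/10·h[2] + 3/10·h[3] + 1/10·h[5]
  h[3] = 1 + 1/10·h[0] + 1/10·h[1] + 1/5·h[2] + 1/5·h[3] + 1/5·h[5]
  h[5] = 1 + 1/10·h[0] + 1/10·h[1] + 1/10·h[2] + 3/10·h[3] + 1/5·h[5]
Solving the 5×5 linear system over states ≠ 4 gives exactly h = [100/19, 110/19, 100/19, 100/19, 0, 100/19] (h[4] = 0 is the target).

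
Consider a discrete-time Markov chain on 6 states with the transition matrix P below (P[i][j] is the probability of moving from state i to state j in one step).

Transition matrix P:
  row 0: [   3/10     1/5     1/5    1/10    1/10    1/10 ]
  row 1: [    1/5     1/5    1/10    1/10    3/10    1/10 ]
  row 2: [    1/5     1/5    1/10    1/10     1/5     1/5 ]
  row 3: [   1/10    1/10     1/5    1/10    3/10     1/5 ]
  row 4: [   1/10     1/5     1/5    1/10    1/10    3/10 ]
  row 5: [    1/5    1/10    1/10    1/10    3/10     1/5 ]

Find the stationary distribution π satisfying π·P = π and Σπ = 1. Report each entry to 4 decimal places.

Balance equations π_j = Σ_i π_i·P[i][j]:
  π_0 = 3/10·π_0 + 1/5·π_1 + 1/5·π_2 + 1/10·π_3 + 1/10·π_4 + 1/5·π_5
  π_1 = 1/5·π_0 + 1/5·π_1 + 1/5·π_2 + 1/10·π_3 + 1/5·π_4 + 1/10·π_5
  π_2 = 1/5·π_0 + 1/10·π_1 + 1/10·π_2 + 1/5·π_3 + 1/5·π_4 + 1/10·π_5
  π_3 = 1/10·π_0 + 1/10·π_1 + 1/10·π_2 + 1/10·π_3 + 1/10·π_4 + 1/10·π_5
  π_4 = 1/10·π_0 + 3/10·π_1 + 1/5·π_2 + 3/10·π_3 + 1/10·π_4 + 3/10·π_5
  normalize: π_0 + π_1 + π_2 + π_3 + π_4 + π_5 = 1
Solving the linear system gives exactly π = [67/356, 229/1335, 133/890, 1/10, 367/1780, 493/2670].

π = [0.1882, 0.1715, 0.1494, 0.1000, 0.2062, 0.1846]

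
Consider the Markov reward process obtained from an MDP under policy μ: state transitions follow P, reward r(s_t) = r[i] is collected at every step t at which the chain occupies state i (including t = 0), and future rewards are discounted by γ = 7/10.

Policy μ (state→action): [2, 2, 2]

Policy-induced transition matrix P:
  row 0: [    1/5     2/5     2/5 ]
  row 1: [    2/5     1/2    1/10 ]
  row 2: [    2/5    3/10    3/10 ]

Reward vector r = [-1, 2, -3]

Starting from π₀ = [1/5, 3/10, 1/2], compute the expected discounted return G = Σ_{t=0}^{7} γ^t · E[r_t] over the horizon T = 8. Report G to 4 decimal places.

t=0: π = [0.2000, 0.3000, 0.5000], E[r] = -1.1000, γ^t·E[r] = -1.100000, running G = -1.100000
t=1: π = [0.3600, 0.3800, 0.2600], E[r] = -0.3800, γ^t·E[r] = -0.266000, running G = -1.366000
t=2: π = [0.3280, 0.4120, 0.2600], E[r] = -0.2840, γ^t·E[r] = -0.139160, running G = -1.505160
t=3: π = [0.3344, 0.4152, 0.2504], E[r] = -0.2552, γ^t·E[r] = -0.087534, running G = -1.592694
t=4: π = [0.3331, 0.4165, 0.2504], E[r] = -0.2514, γ^t·E[r] = -0.060352, running G = -1.653045
t=5: π = [0.3334, 0.4166, 0.2500], E[r] = -0.2502, γ^t·E[r] = -0.042052, running G = -1.695098
t=6: π = [0.3333, 0.4167, 0.2500], E[r] = -0.2501, γ^t·E[r] = -0.029419, running G = -1.724516
t=7: π = [0.3333, 0.4167, 0.2500], E[r] = -0.2500, γ^t·E[r] = -0.020589, running G = -1.745106

G = -1.7451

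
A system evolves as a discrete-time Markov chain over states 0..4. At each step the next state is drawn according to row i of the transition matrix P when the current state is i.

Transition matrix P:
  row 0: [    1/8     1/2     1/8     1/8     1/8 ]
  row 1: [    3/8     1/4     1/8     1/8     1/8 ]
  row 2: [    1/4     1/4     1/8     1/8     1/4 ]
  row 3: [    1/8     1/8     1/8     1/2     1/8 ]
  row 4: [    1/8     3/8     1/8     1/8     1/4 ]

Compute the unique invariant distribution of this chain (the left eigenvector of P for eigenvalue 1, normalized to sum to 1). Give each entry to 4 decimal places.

π = [0.2154, 0.2989, 0.1250, 0.2000, 0.1607]

Balance equations π_j = Σ_i π_i·P[i][j]:
  π_0 = 1/8·π_0 + 3/8·π_1 + 1/4·π_2 + 1/8·π_3 + 1/8·π_4
  π_1 = 1/2·π_0 + 1/4·π_1 + 1/4·π_2 + 1/8·π_3 + 3/8·π_4
  π_2 = 1/8·π_0 + 1/8·π_1 + 1/8·π_2 + 1/8·π_3 + 1/8·π_4
  π_3 = 1/8·π_0 + 1/8·π_1 + 1/8·π_2 + 1/2·π_3 + 1/8·π_4
  normalize: π_0 + π_1 + π_2 + π_3 + π_4 = 1
Solving the linear system gives exactly π = [603/2800, 837/2800, 1/8, 1/5, 9/56].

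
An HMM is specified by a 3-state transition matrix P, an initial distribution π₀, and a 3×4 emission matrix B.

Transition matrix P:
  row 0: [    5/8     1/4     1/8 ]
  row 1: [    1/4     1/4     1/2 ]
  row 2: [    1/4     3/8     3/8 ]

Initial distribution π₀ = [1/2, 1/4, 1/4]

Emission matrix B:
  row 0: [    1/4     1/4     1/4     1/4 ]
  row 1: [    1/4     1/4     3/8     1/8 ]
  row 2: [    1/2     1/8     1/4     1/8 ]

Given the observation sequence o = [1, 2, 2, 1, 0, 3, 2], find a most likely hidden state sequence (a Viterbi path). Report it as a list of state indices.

path = [0, 0, 0, 0, 0, 0, 0]

t=0: δ = [1.250e-01, 6.250e-02, 3.125e-02]  (obs o_0=1)
t=1: δ = [1.953e-02, 1.172e-02, 7.812e-03]  ψ = [0, 0, 1]  (obs o_1=2)
t=2: δ = [3.052e-03, 1.831e-03, 1.465e-03]  ψ = [0, 0, 1]  (obs o_2=2)
t=3: δ = [4.768e-04, 1.907e-04, 1.144e-04]  ψ = [0, 0, 1]  (obs o_3=1)
t=4: δ = [7.451e-05, 2.980e-05, 4.768e-05]  ψ = [0, 0, 1]  (obs o_4=0)
t=5: δ = [1.164e-05, 2.328e-06, 2.235e-06]  ψ = [0, 0, 2]  (obs o_5=3)
t=6: δ = [1.819e-06, 1.091e-06, 3.638e-07]  ψ = [0, 0, 0]  (obs o_6=2)
backtrack: best end state = 0; path = [0, 0, 0, 0, 0, 0, 0]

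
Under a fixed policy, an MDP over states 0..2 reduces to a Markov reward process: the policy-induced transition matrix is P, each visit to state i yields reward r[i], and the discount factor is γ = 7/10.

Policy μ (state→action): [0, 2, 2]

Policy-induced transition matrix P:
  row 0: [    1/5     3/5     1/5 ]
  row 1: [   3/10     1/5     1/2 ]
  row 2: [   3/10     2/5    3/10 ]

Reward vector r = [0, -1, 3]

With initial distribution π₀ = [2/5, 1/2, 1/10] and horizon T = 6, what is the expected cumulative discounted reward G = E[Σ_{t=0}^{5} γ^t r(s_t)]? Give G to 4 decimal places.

t=0: π = [0.4000, 0.5000, 0.1000], E[r] = -0.2000, γ^t·E[r] = -0.200000, running G = -0.200000
t=1: π = [0.2600, 0.3800, 0.3600], E[r] = 0.7000, γ^t·E[r] = 0.490000, running G = 0.290000
t=2: π = [0.2740, 0.3760, 0.3500], E[r] = 0.6740, γ^t·E[r] = 0.330260, running G = 0.620260
t=3: π = [0.2726, 0.3796, 0.3478], E[r] = 0.6638, γ^t·E[r] = 0.227683, running G = 0.847943
t=4: π = [0.2727, 0.3786, 0.3487], E[r] = 0.6674, γ^t·E[r] = 0.160238, running G = 1.008181
t=5: π = [0.2727, 0.3788, 0.3484], E[r] = 0.6665, γ^t·E[r] = 0.112020, running G = 1.120202

G = 1.1202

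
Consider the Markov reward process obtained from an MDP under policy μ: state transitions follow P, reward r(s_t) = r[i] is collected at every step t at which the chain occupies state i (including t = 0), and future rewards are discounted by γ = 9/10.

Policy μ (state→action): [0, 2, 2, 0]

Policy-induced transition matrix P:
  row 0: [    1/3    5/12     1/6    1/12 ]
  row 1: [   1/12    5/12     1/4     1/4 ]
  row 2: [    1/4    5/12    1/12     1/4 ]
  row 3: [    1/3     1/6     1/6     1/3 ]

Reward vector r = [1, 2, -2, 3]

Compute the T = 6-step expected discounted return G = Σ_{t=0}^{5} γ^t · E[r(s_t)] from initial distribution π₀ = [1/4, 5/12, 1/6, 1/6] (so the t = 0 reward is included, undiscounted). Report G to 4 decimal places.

G = 5.9412

t=0: π = [0.2500, 0.4167, 0.1667, 0.1667], E[r] = 1.2500, γ^t·E[r] = 1.250000, running G = 1.250000
t=1: π = [0.2153, 0.3750, 0.1875, 0.2222], E[r] = 1.2569, γ^t·E[r] = 1.131250, running G = 2.381250
t=2: π = [0.2240, 0.3611, 0.1823, 0.2326], E[r] = 1.2795, γ^t·E[r] = 1.036406, running G = 3.417656
t=3: π = [0.2279, 0.3585, 0.1816, 0.2321], E[r] = 1.2779, γ^t·E[r] = 0.931605, running G = 4.349262
t=4: π = [0.2286, 0.3587, 0.1814, 0.2314], E[r] = 1.2771, γ^t·E[r] = 0.837931, running G = 5.187192
t=5: π = [0.2286, 0.3588, 0.1814, 0.2312], E[r] = 1.2769, γ^t·E[r] = 0.753988, running G = 5.941180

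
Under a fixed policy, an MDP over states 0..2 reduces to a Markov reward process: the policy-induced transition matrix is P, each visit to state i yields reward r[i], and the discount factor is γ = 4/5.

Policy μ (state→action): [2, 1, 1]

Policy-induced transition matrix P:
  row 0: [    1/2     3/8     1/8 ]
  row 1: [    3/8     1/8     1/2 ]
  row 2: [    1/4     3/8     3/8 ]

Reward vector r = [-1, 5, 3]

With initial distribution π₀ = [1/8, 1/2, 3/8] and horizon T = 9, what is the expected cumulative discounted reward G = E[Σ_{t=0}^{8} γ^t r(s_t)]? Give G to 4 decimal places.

t=0: π = [0.1250, 0.5000, 0.3750], E[r] = 3.5000, γ^t·E[r] = 3.500000, running G = 3.500000
t=1: π = [0.3438, 0.2500, 0.4063], E[r] = 2.1250, γ^t·E[r] = 1.700000, running G = 5.200000
t=2: π = [0.3672, 0.3125, 0.3203], E[r] = 2.1563, γ^t·E[r] = 1.380000, running G = 6.580000
t=3: π = [0.3809, 0.2969, 0.3223], E[r] = 2.0703, γ^t·E[r] = 1.060000, running G = 7.640000
t=4: π = [0.3823, 0.3008, 0.3169], E[r] = 2.0723, γ^t·E[r] = 0.848800, running G = 8.488800
t=5: π = [0.3832, 0.2998, 0.3170], E[r] = 2.0669, γ^t·E[r] = 0.677280, running G = 9.166080
t=6: π = [0.3833, 0.3000, 0.3167], E[r] = 2.0670, γ^t·E[r] = 0.541856, running G = 9.707936
t=7: π = [0.3833, 0.3000, 0.3167], E[r] = 2.0667, γ^t·E[r] = 0.433414, running G = 10.141350
t=8: π = [0.3833, 0.3000, 0.3167], E[r] = 2.0667, γ^t·E[r] = 0.346733, running G = 10.488083

G = 10.4881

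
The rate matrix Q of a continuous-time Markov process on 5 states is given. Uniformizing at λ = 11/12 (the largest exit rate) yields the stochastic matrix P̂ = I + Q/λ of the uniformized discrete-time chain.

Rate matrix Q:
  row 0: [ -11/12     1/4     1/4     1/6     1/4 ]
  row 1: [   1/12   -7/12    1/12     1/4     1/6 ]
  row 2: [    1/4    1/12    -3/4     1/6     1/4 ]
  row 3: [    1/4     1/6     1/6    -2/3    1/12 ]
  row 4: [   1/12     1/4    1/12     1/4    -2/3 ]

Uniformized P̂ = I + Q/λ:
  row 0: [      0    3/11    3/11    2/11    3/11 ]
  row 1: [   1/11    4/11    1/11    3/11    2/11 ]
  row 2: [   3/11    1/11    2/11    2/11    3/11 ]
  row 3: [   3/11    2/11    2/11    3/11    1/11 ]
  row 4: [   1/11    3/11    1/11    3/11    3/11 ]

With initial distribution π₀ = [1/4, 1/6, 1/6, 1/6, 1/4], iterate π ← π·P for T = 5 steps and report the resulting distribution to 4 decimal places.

t=0: π = [0.2500, 0.1667, 0.1667, 0.1667, 0.2500]
t=1: π = [0.1288, 0.2424, 0.1667, 0.2348, 0.2273]
t=2: π = [0.1522, 0.2431, 0.1508, 0.2459, 0.2080]
t=3: π = [0.1492, 0.2451, 0.1546, 0.2452, 0.2059]
t=4: π = [0.1500, 0.2446, 0.1544, 0.2451, 0.2059]
t=5: π = [0.1499, 0.2446, 0.1545, 0.2451, 0.2059]

π = [0.1499, 0.2446, 0.1545, 0.2451, 0.2059]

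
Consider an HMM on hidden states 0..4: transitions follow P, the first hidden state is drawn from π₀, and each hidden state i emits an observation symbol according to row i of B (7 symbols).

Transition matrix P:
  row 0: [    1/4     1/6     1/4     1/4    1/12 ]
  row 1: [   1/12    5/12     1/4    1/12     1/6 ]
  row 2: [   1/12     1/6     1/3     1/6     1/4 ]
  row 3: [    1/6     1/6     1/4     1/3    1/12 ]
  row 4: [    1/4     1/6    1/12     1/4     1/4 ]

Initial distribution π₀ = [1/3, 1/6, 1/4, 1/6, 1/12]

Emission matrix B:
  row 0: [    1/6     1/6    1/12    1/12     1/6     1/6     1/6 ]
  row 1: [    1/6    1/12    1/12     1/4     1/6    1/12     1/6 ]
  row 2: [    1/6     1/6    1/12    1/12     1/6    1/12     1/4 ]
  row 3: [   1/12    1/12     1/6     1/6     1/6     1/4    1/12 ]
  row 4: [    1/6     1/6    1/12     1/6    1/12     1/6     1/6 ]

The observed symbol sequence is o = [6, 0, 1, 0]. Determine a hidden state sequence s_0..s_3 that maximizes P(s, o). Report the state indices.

t=0: δ = [5.556e-02, 2.778e-02, 6.250e-02, 1.389e-02, 1.389e-02]  (obs o_0=6)
t=1: δ = [2.315e-03, 1.929e-03, 3.472e-03, 1.157e-03, 2.604e-03]  ψ = [0, 1, 2, 0, 2]  (obs o_1=0)
t=2: δ = [1.085e-04, 6.698e-05, 1.929e-04, 5.425e-05, 1.447e-04]  ψ = [4, 1, 2, 4, 2]  (obs o_2=1)
t=3: δ = [6.028e-06, 5.358e-06, 1.072e-05, 3.014e-06, 8.038e-06]  ψ = [4, 2, 2, 4, 2]  (obs o_3=0)
backtrack: best end state = 2; path = [2, 2, 2, 2]

path = [2, 2, 2, 2]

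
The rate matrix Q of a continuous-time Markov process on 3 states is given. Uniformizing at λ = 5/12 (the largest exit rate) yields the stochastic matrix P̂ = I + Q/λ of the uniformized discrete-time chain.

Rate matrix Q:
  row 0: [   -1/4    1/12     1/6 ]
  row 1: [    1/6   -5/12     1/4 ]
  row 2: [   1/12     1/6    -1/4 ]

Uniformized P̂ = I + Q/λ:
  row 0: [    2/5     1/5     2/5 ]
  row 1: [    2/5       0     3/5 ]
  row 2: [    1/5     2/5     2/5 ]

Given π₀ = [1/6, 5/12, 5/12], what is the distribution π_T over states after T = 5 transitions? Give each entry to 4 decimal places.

t=0: π = [0.1667, 0.4167, 0.4167]
t=1: π = [0.3167, 0.2000, 0.4833]
t=2: π = [0.3033, 0.2567, 0.4400]
t=3: π = [0.3120, 0.2367, 0.4513]
t=4: π = [0.3097, 0.2429, 0.4473]
t=5: π = [0.3105, 0.2409, 0.4486]

π = [0.3105, 0.2409, 0.4486]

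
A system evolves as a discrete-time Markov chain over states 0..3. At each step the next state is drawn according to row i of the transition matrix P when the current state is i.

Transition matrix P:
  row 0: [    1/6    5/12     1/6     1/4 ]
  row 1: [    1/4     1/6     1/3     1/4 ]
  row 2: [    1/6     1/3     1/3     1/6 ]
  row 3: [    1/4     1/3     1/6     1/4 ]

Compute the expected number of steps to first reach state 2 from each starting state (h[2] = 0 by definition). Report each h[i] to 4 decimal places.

h = [4.5570, 3.9494, 0.0000, 4.6076]

First-step conditioning: h[2] = 0; for i ≠ 2, h[i] = 1 + Σ_k P[i][k]·h[k].
  h[0] = 1 + 1/6·h[0] + 5/12·h[1] + 1/4·h[3]
  h[1] = 1 + 1/4·h[0] + 1/6·h[1] + 1/4·h[3]
  h[3] = 1 + 1/4·h[0] + 1/3·h[1] + 1/4·h[3]
Solving the 3×3 linear system over states ≠ 2 gives exactly h = [360/79, 312/79, 0, 364/79] (h[2] = 0 is the target).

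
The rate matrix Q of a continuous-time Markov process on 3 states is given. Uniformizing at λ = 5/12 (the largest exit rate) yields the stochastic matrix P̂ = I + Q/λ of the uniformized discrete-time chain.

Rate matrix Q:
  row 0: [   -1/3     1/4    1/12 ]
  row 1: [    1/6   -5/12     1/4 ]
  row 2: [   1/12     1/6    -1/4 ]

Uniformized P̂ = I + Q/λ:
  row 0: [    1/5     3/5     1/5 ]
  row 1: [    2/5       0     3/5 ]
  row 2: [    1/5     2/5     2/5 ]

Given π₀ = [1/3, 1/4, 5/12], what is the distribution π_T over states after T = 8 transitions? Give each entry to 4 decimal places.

t=0: π = [0.3333, 0.2500, 0.4167]
t=1: π = [0.2500, 0.3667, 0.3833]
t=2: π = [0.2733, 0.3033, 0.4233]
t=3: π = [0.2607, 0.3333, 0.4060]
t=4: π = [0.2667, 0.3188, 0.4145]
t=5: π = [0.2638, 0.3258, 0.4104]
t=6: π = [0.2652, 0.3224, 0.4124]
t=7: π = [0.2645, 0.3241, 0.4115]
t=8: π = [0.2648, 0.3233, 0.4119]

π = [0.2648, 0.3233, 0.4119]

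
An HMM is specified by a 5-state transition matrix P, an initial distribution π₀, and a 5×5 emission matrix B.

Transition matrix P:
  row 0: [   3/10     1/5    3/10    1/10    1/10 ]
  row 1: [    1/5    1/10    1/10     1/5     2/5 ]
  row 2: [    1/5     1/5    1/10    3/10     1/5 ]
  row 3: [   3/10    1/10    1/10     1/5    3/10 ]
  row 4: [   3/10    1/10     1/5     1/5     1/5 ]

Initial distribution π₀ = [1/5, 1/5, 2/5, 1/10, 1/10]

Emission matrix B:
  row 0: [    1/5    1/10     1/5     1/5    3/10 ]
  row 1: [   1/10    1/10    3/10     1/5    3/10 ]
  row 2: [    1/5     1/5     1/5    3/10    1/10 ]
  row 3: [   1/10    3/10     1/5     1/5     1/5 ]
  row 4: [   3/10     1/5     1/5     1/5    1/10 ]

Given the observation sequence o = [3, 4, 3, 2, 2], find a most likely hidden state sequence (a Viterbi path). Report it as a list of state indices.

path = [2, 0, 2, 1, 4]

t=0: δ = [4.000e-02, 4.000e-02, 1.200e-01, 2.000e-02, 2.000e-02]  (obs o_0=3)
t=1: δ = [7.200e-03, 7.200e-03, 1.200e-03, 7.200e-03, 2.400e-03]  ψ = [2, 2, 0, 2, 2]  (obs o_1=4)
t=2: δ = [4.320e-04, 2.880e-04, 6.480e-04, 2.880e-04, 5.760e-04]  ψ = [0, 0, 0, 1, 1]  (obs o_2=3)
t=3: δ = [3.456e-05, 3.888e-05, 2.592e-05, 3.888e-05, 2.592e-05]  ψ = [4, 2, 0, 2, 2]  (obs o_3=2)
t=4: δ = [2.333e-06, 2.074e-06, 2.074e-06, 1.555e-06, 3.110e-06]  ψ = [3, 0, 0, 1, 1]  (obs o_4=2)
backtrack: best end state = 4; path = [2, 0, 2, 1, 4]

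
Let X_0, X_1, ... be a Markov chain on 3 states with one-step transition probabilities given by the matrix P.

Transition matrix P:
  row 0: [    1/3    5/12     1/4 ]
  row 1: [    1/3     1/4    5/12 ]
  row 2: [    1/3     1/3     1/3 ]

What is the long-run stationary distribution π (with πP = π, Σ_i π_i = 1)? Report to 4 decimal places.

Balance equations π_j = Σ_i π_i·P[i][j]:
  π_0 = 1/3·π_0 + 1/3·π_1 + 1/3·π_2
  π_1 = 5/12·π_0 + 1/4·π_1 + 1/3·π_2
  normalize: π_0 + π_1 + π_2 = 1
Solving the linear system gives exactly π = [1/3, 1/3, 1/3].

π = [0.3333, 0.3333, 0.3333]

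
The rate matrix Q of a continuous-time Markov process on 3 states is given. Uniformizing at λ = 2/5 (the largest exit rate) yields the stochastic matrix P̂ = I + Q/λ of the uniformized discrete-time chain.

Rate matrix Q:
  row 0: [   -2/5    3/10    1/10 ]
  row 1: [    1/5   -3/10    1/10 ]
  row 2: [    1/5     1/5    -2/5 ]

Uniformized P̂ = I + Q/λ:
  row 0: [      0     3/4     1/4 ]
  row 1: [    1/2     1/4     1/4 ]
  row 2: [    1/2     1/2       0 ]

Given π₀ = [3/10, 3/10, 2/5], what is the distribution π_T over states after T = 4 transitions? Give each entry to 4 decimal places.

π = [0.3313, 0.4680, 0.2008]

t=0: π = [0.3000, 0.3000, 0.4000]
t=1: π = [0.3500, 0.5000, 0.1500]
t=2: π = [0.3250, 0.4625, 0.2125]
t=3: π = [0.3375, 0.4656, 0.1969]
t=4: π = [0.3313, 0.4680, 0.2008]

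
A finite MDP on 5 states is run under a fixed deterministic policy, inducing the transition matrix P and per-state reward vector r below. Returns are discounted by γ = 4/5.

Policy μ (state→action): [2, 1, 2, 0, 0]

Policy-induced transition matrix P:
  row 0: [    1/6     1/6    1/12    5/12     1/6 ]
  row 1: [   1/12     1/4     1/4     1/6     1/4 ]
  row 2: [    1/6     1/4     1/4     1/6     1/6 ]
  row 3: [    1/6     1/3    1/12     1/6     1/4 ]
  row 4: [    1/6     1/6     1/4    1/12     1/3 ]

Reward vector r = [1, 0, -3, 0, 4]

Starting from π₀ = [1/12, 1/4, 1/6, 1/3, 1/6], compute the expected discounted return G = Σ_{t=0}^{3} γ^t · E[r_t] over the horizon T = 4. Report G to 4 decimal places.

t=0: π = [0.0833, 0.2500, 0.1667, 0.3333, 0.1667], E[r] = 0.2500, γ^t·E[r] = 0.250000, running G = 0.250000
t=1: π = [0.1458, 0.2569, 0.1806, 0.1736, 0.2431], E[r] = 0.5764, γ^t·E[r] = 0.461111, running G = 0.711111
t=2: π = [0.1453, 0.2321, 0.1968, 0.1829, 0.2431], E[r] = 0.5272, γ^t·E[r] = 0.337407, running G = 1.048519
t=3: π = [0.1473, 0.2329, 0.1953, 0.1827, 0.2418], E[r] = 0.5284, γ^t·E[r] = 0.270543, running G = 1.319062

G = 1.3191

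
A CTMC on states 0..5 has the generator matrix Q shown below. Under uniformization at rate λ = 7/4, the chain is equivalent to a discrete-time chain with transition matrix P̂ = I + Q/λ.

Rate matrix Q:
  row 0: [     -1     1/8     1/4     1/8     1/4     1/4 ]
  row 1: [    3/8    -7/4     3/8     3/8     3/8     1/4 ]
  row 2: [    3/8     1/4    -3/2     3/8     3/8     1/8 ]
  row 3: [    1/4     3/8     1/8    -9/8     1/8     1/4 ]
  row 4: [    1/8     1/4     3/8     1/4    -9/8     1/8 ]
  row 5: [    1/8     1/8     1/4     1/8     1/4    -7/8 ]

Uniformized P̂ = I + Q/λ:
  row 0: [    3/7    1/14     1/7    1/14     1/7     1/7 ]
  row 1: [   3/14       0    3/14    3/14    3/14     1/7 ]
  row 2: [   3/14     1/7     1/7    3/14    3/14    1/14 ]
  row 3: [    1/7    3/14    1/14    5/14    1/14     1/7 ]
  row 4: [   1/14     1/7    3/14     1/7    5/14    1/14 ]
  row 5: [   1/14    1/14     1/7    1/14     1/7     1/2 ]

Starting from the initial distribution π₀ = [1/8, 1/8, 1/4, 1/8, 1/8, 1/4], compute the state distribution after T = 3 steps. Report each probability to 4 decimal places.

t=0: π = [0.1250, 0.1250, 0.2500, 0.1250, 0.1250, 0.2500]
t=1: π = [0.1786, 0.1071, 0.1518, 0.1696, 0.1875, 0.2054]
t=2: π = [0.1843, 0.1122, 0.1518, 0.1703, 0.1894, 0.1920]
t=3: π = [0.1871, 0.1121, 0.1522, 0.1713, 0.1901, 0.1870]

π = [0.1871, 0.1121, 0.1522, 0.1713, 0.1901, 0.1870]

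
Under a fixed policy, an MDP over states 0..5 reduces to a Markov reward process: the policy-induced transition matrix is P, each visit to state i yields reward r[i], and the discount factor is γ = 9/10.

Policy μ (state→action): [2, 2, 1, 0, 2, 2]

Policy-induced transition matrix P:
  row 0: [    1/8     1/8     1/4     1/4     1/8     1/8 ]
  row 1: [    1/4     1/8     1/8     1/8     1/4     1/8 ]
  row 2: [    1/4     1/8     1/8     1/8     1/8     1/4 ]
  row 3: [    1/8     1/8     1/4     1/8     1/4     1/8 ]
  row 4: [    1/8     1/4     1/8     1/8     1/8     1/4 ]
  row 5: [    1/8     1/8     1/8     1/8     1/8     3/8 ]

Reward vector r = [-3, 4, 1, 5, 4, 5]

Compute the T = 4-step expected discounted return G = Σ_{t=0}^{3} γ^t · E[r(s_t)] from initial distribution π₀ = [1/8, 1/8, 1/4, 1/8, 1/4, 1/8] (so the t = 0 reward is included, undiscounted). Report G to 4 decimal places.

t=0: π = [0.1250, 0.1250, 0.2500, 0.1250, 0.2500, 0.1250], E[r] = 2.6250, γ^t·E[r] = 2.625000, running G = 2.625000
t=1: π = [0.1719, 0.1563, 0.1563, 0.1406, 0.1563, 0.2188], E[r] = 2.6875, γ^t·E[r] = 2.418750, running G = 5.043750
t=2: π = [0.1641, 0.1445, 0.1641, 0.1465, 0.1621, 0.2188], E[r] = 2.7246, γ^t·E[r] = 2.206934, running G = 7.250684
t=3: π = [0.1636, 0.1453, 0.1638, 0.1455, 0.1614, 0.2205], E[r] = 2.7295, γ^t·E[r] = 1.989800, running G = 9.240483

G = 9.2405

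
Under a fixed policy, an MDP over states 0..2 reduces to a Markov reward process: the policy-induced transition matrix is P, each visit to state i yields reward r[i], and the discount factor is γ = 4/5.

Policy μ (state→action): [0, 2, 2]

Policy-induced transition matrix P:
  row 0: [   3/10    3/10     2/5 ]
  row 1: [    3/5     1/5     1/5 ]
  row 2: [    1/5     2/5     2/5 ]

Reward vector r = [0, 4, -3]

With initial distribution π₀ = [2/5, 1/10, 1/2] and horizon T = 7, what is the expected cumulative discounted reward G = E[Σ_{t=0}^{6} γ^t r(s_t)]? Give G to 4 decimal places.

t=0: π = [0.4000, 0.1000, 0.5000], E[r] = -1.1000, γ^t·E[r] = -1.100000, running G = -1.100000
t=1: π = [0.2800, 0.3400, 0.3800], E[r] = 0.2200, γ^t·E[r] = 0.176000, running G = -0.924000
t=2: π = [0.3640, 0.3040, 0.3320], E[r] = 0.2200, γ^t·E[r] = 0.140800, running G = -0.783200
t=3: π = [0.3580, 0.3028, 0.3392], E[r] = 0.1936, γ^t·E[r] = 0.099123, running G = -0.684077
t=4: π = [0.3569, 0.3036, 0.3394], E[r] = 0.1962, γ^t·E[r] = 0.080380, running G = -0.603697
t=5: π = [0.3571, 0.3036, 0.3393], E[r] = 0.1965, γ^t·E[r] = 0.064390, running G = -0.539306
t=6: π = [0.3571, 0.3036, 0.3393], E[r] = 0.1964, γ^t·E[r] = 0.051492, running G = -0.487815

G = -0.4878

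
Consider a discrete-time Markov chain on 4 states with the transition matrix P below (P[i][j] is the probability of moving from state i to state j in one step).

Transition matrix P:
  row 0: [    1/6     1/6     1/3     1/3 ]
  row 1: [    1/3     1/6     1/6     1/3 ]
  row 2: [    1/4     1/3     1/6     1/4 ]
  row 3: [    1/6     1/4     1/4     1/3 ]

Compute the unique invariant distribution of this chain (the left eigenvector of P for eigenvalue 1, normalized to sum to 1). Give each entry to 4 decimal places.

π = [0.2244, 0.2312, 0.2302, 0.3141]

Balance equations π_j = Σ_i π_i·P[i][j]:
  π_0 = 1/6·π_0 + 1/3·π_1 + 1/4·π_2 + 1/6·π_3
  π_1 = 1/6·π_0 + 1/6·π_1 + 1/3·π_2 + 1/4·π_3
  π_2 = 1/3·π_0 + 1/6·π_1 + 1/6·π_2 + 1/4·π_3
  normalize: π_0 + π_1 + π_2 + π_3 = 1
Solving the linear system gives exactly π = [46/205, 237/1025, 236/1025, 322/1025].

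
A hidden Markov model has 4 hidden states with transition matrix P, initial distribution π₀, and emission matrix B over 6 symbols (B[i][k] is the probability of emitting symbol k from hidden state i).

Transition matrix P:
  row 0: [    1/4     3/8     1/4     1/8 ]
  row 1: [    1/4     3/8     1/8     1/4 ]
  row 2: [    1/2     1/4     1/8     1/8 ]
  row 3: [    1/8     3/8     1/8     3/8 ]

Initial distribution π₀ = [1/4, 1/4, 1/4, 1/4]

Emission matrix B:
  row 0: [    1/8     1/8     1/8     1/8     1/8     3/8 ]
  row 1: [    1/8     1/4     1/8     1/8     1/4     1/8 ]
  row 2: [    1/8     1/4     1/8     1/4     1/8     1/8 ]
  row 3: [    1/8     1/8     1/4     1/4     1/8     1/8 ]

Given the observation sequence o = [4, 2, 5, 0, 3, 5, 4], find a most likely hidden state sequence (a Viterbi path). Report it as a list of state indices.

path = [1, 1, 0, 0, 2, 0, 1]

t=0: δ = [3.125e-02, 6.250e-02, 3.125e-02, 3.125e-02]  (obs o_0=4)
t=1: δ = [1.953e-03, 2.930e-03, 9.766e-04, 3.906e-03]  ψ = [1, 1, 0, 1]  (obs o_1=2)
t=2: δ = [2.747e-04, 1.831e-04, 6.104e-05, 1.831e-04]  ψ = [1, 3, 0, 3]  (obs o_2=5)
t=3: δ = [8.583e-06, 1.287e-05, 8.583e-06, 8.583e-06]  ψ = [0, 0, 0, 3]  (obs o_3=0)
t=4: δ = [5.364e-07, 6.035e-07, 5.364e-07, 8.047e-07]  ψ = [2, 1, 0, 1]  (obs o_4=3)
t=5: δ = [1.006e-07, 3.772e-08, 1.676e-08, 3.772e-08]  ψ = [2, 3, 0, 3]  (obs o_5=5)
t=6: δ = [3.143e-09, 9.430e-09, 3.143e-09, 1.768e-09]  ψ = [0, 0, 0, 3]  (obs o_6=4)
backtrack: best end state = 1; path = [1, 1, 0, 0, 2, 0, 1]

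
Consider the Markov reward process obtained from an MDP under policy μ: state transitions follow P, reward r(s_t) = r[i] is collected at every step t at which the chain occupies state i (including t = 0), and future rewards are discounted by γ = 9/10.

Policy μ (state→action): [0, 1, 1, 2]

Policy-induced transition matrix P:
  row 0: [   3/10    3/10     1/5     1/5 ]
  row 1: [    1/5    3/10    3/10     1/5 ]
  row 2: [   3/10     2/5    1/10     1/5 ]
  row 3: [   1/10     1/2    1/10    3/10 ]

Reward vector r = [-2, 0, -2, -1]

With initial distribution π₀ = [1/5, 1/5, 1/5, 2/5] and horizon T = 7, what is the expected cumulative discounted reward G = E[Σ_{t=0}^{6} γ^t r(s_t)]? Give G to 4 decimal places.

t=0: π = [0.2000, 0.2000, 0.2000, 0.4000], E[r] = -1.2000, γ^t·E[r] = -1.200000, running G = -1.200000
t=1: π = [0.2000, 0.4000, 0.1600, 0.2400], E[r] = -0.9600, γ^t·E[r] = -0.864000, running G = -2.064000
t=2: π = [0.2120, 0.3640, 0.2000, 0.2240], E[r] = -1.0480, γ^t·E[r] = -0.848880, running G = -2.912880
t=3: π = [0.2188, 0.3648, 0.1940, 0.2224], E[r] = -1.0480, γ^t·E[r] = -0.763992, running G = -3.676872
t=4: π = [0.2190, 0.3639, 0.1948, 0.2222], E[r] = -1.0500, γ^t·E[r] = -0.688905, running G = -4.365777
t=5: π = [0.2192, 0.3639, 0.1947, 0.2222], E[r] = -1.0499, γ^t·E[r] = -0.619963, running G = -4.985740
t=6: π = [0.2192, 0.3639, 0.1947, 0.2222], E[r] = -1.0500, γ^t·E[r] = -0.557988, running G = -5.543727

G = -5.5437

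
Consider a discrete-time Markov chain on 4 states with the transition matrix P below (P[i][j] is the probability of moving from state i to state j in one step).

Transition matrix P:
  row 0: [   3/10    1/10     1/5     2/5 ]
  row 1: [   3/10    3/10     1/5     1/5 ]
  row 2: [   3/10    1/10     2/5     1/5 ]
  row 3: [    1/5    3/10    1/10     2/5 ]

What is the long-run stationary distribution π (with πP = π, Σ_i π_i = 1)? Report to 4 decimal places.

π = [0.2683, 0.2043, 0.2104, 0.3171]

Balance equations π_j = Σ_i π_i·P[i][j]:
  π_0 = 3/10·π_0 + 3/10·π_1 + 3/10·π_2 + 1/5·π_3
  π_1 = 1/10·π_0 + 3/10·π_1 + 1/10·π_2 + 3/10·π_3
  π_2 = 1/5·π_0 + 1/5·π_1 + 2/5·π_2 + 1/10·π_3
  normalize: π_0 + π_1 + π_2 + π_3 = 1
Solving the linear system gives exactly π = [11/41, 67/328, 69/328, 13/41].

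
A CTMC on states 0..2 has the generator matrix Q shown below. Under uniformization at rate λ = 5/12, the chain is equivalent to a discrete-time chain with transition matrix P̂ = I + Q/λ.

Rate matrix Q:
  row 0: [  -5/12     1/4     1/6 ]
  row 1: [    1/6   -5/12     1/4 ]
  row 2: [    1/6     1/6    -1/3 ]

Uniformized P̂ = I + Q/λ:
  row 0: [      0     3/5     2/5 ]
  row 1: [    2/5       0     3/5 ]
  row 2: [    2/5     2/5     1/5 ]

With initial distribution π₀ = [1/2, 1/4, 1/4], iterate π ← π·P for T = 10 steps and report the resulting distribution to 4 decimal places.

t=0: π = [0.5000, 0.2500, 0.2500]
t=1: π = [0.2000, 0.4000, 0.4000]
t=2: π = [0.3200, 0.2800, 0.4000]
t=3: π = [0.2720, 0.3520, 0.3760]
t=4: π = [0.2912, 0.3136, 0.3952]
t=5: π = [0.2835, 0.3328, 0.3837]
t=6: π = [0.2866, 0.3236, 0.3898]
t=7: π = [0.2854, 0.3279, 0.3868]
t=8: π = [0.2859, 0.3259, 0.3882]
t=9: π = [0.2857, 0.3268, 0.3875]
t=10: π = [0.2857, 0.3264, 0.3879]

π = [0.2857, 0.3264, 0.3879]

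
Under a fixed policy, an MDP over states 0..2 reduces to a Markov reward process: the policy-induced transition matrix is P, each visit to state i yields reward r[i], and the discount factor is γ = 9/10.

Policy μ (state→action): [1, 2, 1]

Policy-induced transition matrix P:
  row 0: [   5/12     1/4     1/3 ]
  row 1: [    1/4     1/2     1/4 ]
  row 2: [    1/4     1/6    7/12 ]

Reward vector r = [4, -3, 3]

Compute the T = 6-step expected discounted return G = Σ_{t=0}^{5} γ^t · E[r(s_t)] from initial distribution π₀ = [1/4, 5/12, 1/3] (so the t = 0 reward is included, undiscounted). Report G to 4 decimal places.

G = 6.2523

t=0: π = [0.2500, 0.4167, 0.3333], E[r] = 0.7500, γ^t·E[r] = 0.750000, running G = 0.750000
t=1: π = [0.2917, 0.3264, 0.3819], E[r] = 1.3333, γ^t·E[r] = 1.200000, running G = 1.950000
t=2: π = [0.2986, 0.2998, 0.4016], E[r] = 1.5000, γ^t·E[r] = 1.215000, running G = 3.165000
t=3: π = [0.2998, 0.2915, 0.4088], E[r] = 1.5509, γ^t·E[r] = 1.130625, running G = 4.295625
t=4: π = [0.3000, 0.2888, 0.4112], E[r] = 1.5671, γ^t·E[r] = 1.028194, running G = 5.323819
t=5: π = [0.3000, 0.2879, 0.4121], E[r] = 1.5724, γ^t·E[r] = 0.928488, running G = 6.252307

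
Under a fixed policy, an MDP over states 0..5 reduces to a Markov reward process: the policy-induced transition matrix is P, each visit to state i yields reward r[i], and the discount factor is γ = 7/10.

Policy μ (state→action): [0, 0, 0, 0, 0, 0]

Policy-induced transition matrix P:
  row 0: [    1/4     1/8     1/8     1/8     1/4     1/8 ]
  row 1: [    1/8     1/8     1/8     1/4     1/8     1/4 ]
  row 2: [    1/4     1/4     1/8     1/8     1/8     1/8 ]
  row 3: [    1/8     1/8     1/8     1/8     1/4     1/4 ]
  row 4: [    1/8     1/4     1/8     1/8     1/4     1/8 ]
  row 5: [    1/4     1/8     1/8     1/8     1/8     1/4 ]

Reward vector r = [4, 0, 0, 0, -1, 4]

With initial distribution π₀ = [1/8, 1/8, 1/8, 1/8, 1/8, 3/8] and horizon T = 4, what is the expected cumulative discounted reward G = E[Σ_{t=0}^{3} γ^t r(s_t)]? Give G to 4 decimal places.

t=0: π = [0.1250, 0.1250, 0.1250, 0.1250, 0.1250, 0.3750], E[r] = 1.8750, γ^t·E[r] = 1.875000, running G = 1.875000
t=1: π = [0.2031, 0.1563, 0.1250, 0.1406, 0.1719, 0.2031], E[r] = 1.4531, γ^t·E[r] = 1.017188, running G = 2.892188
t=2: π = [0.1914, 0.1621, 0.1250, 0.1445, 0.1895, 0.1875], E[r] = 1.3262, γ^t·E[r] = 0.649824, running G = 3.542012
t=3: π = [0.1880, 0.1643, 0.1250, 0.1453, 0.1907, 0.1868], E[r] = 1.3083, γ^t·E[r] = 0.448764, running G = 3.990776

G = 3.9908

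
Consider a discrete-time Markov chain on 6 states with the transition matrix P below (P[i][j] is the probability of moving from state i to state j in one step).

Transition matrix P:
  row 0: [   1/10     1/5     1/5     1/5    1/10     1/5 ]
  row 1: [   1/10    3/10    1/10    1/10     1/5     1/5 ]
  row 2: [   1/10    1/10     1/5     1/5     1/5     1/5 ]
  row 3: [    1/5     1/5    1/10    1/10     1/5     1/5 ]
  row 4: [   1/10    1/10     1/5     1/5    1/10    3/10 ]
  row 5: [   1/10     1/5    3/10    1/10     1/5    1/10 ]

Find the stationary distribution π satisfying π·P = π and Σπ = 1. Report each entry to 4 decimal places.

Balance equations π_j = Σ_i π_i·P[i][j]:
  π_0 = 1/10·π_0 + 1/10·π_1 + 1/10·π_2 + 1/5·π_3 + 1/10·π_4 + 1/10·π_5
  π_1 = 1/5·π_0 + 3/10·π_1 + 1/10·π_2 + 1/5·π_3 + 1/10·π_4 + 1/5·π_5
  π_2 = 1/5·π_0 + 1/10·π_1 + 1/5·π_2 + 1/10·π_3 + 1/5·π_4 + 3/10·π_5
  π_3 = 1/5·π_0 + 1/10·π_1 + 1/5·π_2 + 1/10·π_3 + 1/5·π_4 + 1/10·π_5
  π_4 = 1/10·π_0 + 1/5·π_1 + 1/5·π_2 + 1/5·π_3 + 1/10·π_4 + 1/5·π_5
  normalize: π_0 + π_1 + π_2 + π_3 + π_4 + π_5 = 1
Solving the linear system gives exactly π = [6184/53901, 9833/53901, 10067/53901, 7939/53901, 9238/53901, 10640/53901].

π = [0.1147, 0.1824, 0.1868, 0.1473, 0.1714, 0.1974]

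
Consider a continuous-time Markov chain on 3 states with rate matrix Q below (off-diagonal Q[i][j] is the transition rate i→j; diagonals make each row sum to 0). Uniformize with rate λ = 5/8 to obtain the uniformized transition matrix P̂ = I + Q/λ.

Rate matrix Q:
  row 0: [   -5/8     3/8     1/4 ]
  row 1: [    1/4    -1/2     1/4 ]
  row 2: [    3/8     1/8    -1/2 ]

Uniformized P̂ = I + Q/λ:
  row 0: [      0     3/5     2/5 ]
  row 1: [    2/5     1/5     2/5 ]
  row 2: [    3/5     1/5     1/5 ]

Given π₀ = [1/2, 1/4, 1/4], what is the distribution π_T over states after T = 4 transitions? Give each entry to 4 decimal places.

π = [0.3396, 0.3272, 0.3332]

t=0: π = [0.5000, 0.2500, 0.2500]
t=1: π = [0.2500, 0.4000, 0.3500]
t=2: π = [0.3700, 0.3000, 0.3300]
t=3: π = [0.3180, 0.3480, 0.3340]
t=4: π = [0.3396, 0.3272, 0.3332]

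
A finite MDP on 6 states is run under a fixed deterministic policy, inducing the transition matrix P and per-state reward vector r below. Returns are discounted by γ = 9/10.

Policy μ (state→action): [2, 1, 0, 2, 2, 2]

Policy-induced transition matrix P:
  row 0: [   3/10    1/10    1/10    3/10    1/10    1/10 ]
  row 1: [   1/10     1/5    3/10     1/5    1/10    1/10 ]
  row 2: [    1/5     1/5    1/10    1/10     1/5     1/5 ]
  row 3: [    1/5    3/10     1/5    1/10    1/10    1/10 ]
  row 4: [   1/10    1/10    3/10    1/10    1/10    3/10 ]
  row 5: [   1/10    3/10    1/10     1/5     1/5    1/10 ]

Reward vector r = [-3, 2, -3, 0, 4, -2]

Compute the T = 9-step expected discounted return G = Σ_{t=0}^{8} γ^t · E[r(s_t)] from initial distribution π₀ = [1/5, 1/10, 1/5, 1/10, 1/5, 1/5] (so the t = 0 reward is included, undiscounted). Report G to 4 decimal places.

t=0: π = [0.2000, 0.1000, 0.2000, 0.1000, 0.2000, 0.2000], E[r] = -0.6000, γ^t·E[r] = -0.600000, running G = -0.600000
t=1: π = [0.1700, 0.1900, 0.1700, 0.1700, 0.1400, 0.1600], E[r] = -0.4000, γ^t·E[r] = -0.360000, running G = -0.960000
t=2: π = [0.1680, 0.2020, 0.1830, 0.1690, 0.1330, 0.1450], E[r] = -0.4070, γ^t·E[r] = -0.329670, running G = -1.289670
t=3: π = [0.1688, 0.2013, 0.1839, 0.1683, 0.1328, 0.1449], E[r] = -0.4141, γ^t·E[r] = -0.301879, running G = -1.591549
t=4: π = [0.1690, 0.2012, 0.1837, 0.1684, 0.1329, 0.1450], E[r] = -0.4140, γ^t·E[r] = -0.271593, running G = -1.863141
t=5: π = [0.1690, 0.2011, 0.1836, 0.1684, 0.1329, 0.1449], E[r] = -0.4141, γ^t·E[r] = -0.244512, running G = -2.107653
t=6: π = [0.1690, 0.2011, 0.1836, 0.1684, 0.1329, 0.1449], E[r] = -0.4141, γ^t·E[r] = -0.220060, running G = -2.327714
t=7: π = [0.1690, 0.2011, 0.1836, 0.1684, 0.1329, 0.1449], E[r] = -0.4141, γ^t·E[r] = -0.198058, running G = -2.525771
t=8: π = [0.1690, 0.2011, 0.1836, 0.1684, 0.1329, 0.1449], E[r] = -0.4141, γ^t·E[r] = -0.178252, running G = -2.704023

G = -2.7040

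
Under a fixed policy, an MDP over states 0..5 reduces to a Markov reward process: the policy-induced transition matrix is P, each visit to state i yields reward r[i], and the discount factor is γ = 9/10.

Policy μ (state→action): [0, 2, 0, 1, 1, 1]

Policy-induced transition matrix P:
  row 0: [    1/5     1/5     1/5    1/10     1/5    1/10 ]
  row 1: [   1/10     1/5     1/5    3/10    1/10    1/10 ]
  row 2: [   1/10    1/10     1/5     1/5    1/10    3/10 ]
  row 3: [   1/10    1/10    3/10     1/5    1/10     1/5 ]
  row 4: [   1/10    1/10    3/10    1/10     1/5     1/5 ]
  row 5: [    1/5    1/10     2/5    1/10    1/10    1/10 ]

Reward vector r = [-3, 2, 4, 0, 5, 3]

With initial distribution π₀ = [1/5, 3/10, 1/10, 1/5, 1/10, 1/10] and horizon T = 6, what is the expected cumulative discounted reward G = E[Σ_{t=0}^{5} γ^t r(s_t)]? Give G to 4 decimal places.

t=0: π = [0.2000, 0.3000, 0.1000, 0.2000, 0.1000, 0.1000], E[r] = 1.2000, γ^t·E[r] = 1.200000, running G = 1.200000
t=1: π = [0.1300, 0.1500, 0.2500, 0.1900, 0.1300, 0.1500], E[r] = 2.0100, γ^t·E[r] = 1.809000, running G = 3.009000
t=2: π = [0.1280, 0.1280, 0.2620, 0.1740, 0.1260, 0.1820], E[r] = 2.0960, γ^t·E[r] = 1.697760, running G = 4.706760
t=3: π = [0.1310, 0.1256, 0.2664, 0.1692, 0.1254, 0.1824], E[r] = 2.0980, γ^t·E[r] = 1.529442, running G = 6.236202
t=4: π = [0.1313, 0.1257, 0.2659, 0.1687, 0.1256, 0.1827], E[r] = 2.0975, γ^t·E[r] = 1.376157, running G = 7.612359
t=5: π = [0.1314, 0.1257, 0.2660, 0.1686, 0.1257, 0.1826], E[r] = 2.0974, γ^t·E[r] = 1.238521, running G = 8.850880

G = 8.8509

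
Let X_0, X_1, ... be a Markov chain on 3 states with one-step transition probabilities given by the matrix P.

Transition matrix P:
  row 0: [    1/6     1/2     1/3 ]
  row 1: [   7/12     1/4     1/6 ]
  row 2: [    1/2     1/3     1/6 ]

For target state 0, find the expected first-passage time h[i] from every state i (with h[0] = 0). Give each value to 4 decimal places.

h = [0.0000, 1.7561, 1.9024]

First-step conditioning: h[0] = 0; for i ≠ 0, h[i] = 1 + Σ_k P[i][k]·h[k].
  h[1] = 1 + 1/4·h[1] + 1/6·h[2]
  h[2] = 1 + 1/3·h[1] + 1/6·h[2]
Solving the 2×2 linear system over states ≠ 0 gives exactly h = [0, 72/41, 78/41] (h[0] = 0 is the target).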